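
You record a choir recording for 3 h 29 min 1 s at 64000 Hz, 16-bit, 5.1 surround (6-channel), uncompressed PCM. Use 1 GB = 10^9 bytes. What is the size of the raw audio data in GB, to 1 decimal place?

9.6 GB

Duration = 3 h 29 min 1 s = 12,541 s.
Bytes = 64,000 samples/s × 12,541 s × 2 bytes/sample × 6 ch = 9,631,488,000 bytes.
9,631,488,000 / 1,000,000,000 = 9.6 GB.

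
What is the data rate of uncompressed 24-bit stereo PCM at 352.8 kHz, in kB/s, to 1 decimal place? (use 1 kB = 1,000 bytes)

2116.8 kB/s

Bit rate = 352,800 × 24 × 2 = 16,934,400 bits/s.
16,934,400 / 8 = 2,116,800 B/s = 2116.8 kB/s.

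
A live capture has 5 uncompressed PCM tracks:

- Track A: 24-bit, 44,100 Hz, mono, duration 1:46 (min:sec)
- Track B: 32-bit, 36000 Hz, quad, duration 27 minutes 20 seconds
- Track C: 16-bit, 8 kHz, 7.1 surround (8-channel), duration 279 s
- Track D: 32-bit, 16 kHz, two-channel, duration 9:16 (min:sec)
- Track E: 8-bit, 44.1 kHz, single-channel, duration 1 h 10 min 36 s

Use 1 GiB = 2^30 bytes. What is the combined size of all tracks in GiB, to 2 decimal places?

1.17 GiB

Track A: 1:46 (min:sec) = 106 s; 44,100 × 106 × 3 × 1 = 14,023,800 bytes.
Track B: 27 minutes 20 seconds = 1,640 s; 36,000 × 1,640 × 4 × 4 = 944,640,000 bytes.
Track C: 8,000 × 279 × 2 × 8 = 35,712,000 bytes.
Track D: 9:16 (min:sec) = 556 s; 16,000 × 556 × 4 × 2 = 71,168,000 bytes.
Track E: 1 h 10 min 36 s = 4,236 s; 44,100 × 4,236 × 1 × 1 = 186,807,600 bytes.
Total = 1,252,351,400 bytes = 1.17 GiB.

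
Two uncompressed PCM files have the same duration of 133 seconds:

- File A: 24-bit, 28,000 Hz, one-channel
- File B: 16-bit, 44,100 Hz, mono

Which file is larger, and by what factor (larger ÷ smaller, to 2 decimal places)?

File A: 28,000 × 3 × 1 = 84,000 bytes/s.
File B: 44,100 × 2 × 1 = 88,200 bytes/s.
File B is larger; ratio = 11,730,600 / 11,172,000 = 1.05.

File B, by a factor of 1.05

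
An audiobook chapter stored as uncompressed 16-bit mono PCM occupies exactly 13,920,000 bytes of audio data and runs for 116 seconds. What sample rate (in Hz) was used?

60,000 Hz

Bytes = sample_rate × seconds × bytes_per_sample × channels.
sample_rate = 13,920,000 / (116 × 2 × 1) = 13,920,000 / 232 = 60,000 Hz.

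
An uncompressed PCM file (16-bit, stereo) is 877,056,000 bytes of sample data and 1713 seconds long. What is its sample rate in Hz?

128,000 Hz

Bytes = sample_rate × seconds × bytes_per_sample × channels.
sample_rate = 877,056,000 / (1,713 × 2 × 2) = 877,056,000 / 6,852 = 128,000 Hz.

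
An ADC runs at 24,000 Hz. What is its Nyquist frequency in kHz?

12 kHz

Nyquist frequency = sample rate / 2 = 24,000 / 2 = 12 kHz.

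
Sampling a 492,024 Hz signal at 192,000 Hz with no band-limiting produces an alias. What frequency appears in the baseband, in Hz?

83,976 Hz

Nyquist = 192,000/2 = 96,000 Hz; 492,024 Hz exceeds it.
Alias = |492,024 − 3×192,000| = |492,024 − 576,000| = 83,976 Hz.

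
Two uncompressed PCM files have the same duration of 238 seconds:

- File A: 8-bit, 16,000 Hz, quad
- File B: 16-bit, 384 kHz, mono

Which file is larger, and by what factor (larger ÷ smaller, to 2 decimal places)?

File A: 16,000 × 1 × 4 = 64,000 bytes/s.
File B: 384,000 × 2 × 1 = 768,000 bytes/s.
File B is larger; ratio = 182,784,000 / 15,232,000 = 12.00.

File B, by a factor of 12.00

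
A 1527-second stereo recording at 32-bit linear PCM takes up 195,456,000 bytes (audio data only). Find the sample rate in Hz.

16,000 Hz

Bytes = sample_rate × seconds × bytes_per_sample × channels.
sample_rate = 195,456,000 / (1,527 × 4 × 2) = 195,456,000 / 12,216 = 16,000 Hz.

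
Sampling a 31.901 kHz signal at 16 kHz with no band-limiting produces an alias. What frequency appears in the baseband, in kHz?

Nyquist = 16,000/2 = 8,000 Hz; 31,901 Hz exceeds it.
Alias = |31,901 − 2×16,000| = |31,901 − 32,000| = 99 Hz = 0.099 kHz.

0.099 kHz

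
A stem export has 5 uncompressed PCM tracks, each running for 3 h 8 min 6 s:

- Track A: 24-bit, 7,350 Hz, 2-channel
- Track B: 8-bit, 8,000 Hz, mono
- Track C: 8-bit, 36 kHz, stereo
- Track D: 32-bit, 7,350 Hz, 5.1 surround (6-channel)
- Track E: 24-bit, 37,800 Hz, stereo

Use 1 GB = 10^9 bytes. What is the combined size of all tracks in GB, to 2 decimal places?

3 h 8 min 6 s = 11,286 s.
Track A: 7,350 × 11,286 × 3 × 2 = 497,712,600 bytes.
Track B: 8,000 × 11,286 × 1 × 1 = 90,288,000 bytes.
Track C: 36,000 × 11,286 × 1 × 2 = 812,592,000 bytes.
Track D: 7,350 × 11,286 × 4 × 6 = 1,990,850,400 bytes.
Track E: 37,800 × 11,286 × 3 × 2 = 2,559,664,800 bytes.
Total = 5,951,107,800 bytes = 5.95 GB.

5.95 GB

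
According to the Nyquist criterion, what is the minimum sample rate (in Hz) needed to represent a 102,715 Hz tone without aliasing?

Minimum sample rate = 2 × 102,715 Hz = 205,430 Hz.

205,430 Hz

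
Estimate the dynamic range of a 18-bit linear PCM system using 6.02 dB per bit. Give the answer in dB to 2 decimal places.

108.36 dB

18 × 6.02 = 108.36 dB.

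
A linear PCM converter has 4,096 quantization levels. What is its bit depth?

log2(4,096) = 12.

12 bits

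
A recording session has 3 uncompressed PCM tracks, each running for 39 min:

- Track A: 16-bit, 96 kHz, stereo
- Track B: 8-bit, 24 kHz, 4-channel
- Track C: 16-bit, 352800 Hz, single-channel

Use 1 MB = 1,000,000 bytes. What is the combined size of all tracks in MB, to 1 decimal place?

39 min = 2,340 s.
Track A: 96,000 × 2,340 × 2 × 2 = 898,560,000 bytes.
Track B: 24,000 × 2,340 × 1 × 4 = 224,640,000 bytes.
Track C: 352,800 × 2,340 × 2 × 1 = 1,651,104,000 bytes.
Total = 2,774,304,000 bytes = 2774.3 MB.

2774.3 MB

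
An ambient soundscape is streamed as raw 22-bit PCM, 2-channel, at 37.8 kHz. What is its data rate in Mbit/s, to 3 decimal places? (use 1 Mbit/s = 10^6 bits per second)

Bit rate = 37,800 × 22 × 2 = 1,663,200 bits/s.
= 1.663 Mbit/s.

1.663 Mbit/s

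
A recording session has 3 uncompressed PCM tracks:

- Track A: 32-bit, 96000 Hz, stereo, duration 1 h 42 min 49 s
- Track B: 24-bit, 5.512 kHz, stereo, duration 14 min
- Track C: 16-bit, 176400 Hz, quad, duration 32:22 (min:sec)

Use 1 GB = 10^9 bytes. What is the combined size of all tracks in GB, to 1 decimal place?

7.5 GB

Track A: 1 h 42 min 49 s = 6,169 s; 96,000 × 6,169 × 4 × 2 = 4,737,792,000 bytes.
Track B: 14 min = 840 s; 5,512 × 840 × 3 × 2 = 27,780,480 bytes.
Track C: 32:22 (min:sec) = 1,942 s; 176,400 × 1,942 × 2 × 4 = 2,740,550,400 bytes.
Total = 7,506,122,880 bytes = 7.5 GB.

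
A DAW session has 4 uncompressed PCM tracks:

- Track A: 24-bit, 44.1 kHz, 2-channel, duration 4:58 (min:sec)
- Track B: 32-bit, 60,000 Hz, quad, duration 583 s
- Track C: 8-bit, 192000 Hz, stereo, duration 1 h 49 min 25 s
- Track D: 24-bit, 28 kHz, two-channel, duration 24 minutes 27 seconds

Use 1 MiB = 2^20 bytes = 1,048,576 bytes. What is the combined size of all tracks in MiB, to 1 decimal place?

3248.2 MiB

Track A: 4:58 (min:sec) = 298 s; 44,100 × 298 × 3 × 2 = 78,850,800 bytes.
Track B: 60,000 × 583 × 4 × 4 = 559,680,000 bytes.
Track C: 1 h 49 min 25 s = 6,565 s; 192,000 × 6,565 × 1 × 2 = 2,520,960,000 bytes.
Track D: 24 minutes 27 seconds = 1,467 s; 28,000 × 1,467 × 3 × 2 = 246,456,000 bytes.
Total = 3,405,946,800 bytes = 3248.2 MiB.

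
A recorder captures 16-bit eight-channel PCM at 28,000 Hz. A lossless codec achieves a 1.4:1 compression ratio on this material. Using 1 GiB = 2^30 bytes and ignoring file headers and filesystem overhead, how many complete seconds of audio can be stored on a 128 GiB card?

429,496 seconds

Uncompressed byte rate = 28,000 × 2 × 8 = 448,000 bytes/s.
After 1.4:1 compression, effective rate ≈ 320000 bytes/s.
Capacity = 128 × 1,073,741,824 = 137,438,953,472 bytes.
137,438,953,472 / effective rate ≈ 429496.73 s → 429,496 seconds.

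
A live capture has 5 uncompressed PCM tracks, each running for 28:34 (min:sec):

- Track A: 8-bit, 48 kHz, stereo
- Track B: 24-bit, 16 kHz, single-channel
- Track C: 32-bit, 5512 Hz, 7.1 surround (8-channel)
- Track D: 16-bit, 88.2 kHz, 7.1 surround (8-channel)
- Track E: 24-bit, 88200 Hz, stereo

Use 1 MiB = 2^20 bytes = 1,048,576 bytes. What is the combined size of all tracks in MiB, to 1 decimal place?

28:34 (min:sec) = 1,714 s.
Track A: 48,000 × 1,714 × 1 × 2 = 164,544,000 bytes.
Track B: 16,000 × 1,714 × 3 × 1 = 82,272,000 bytes.
Track C: 5,512 × 1,714 × 4 × 8 = 302,322,176 bytes.
Track D: 88,200 × 1,714 × 2 × 8 = 2,418,796,800 bytes.
Track E: 88,200 × 1,714 × 3 × 2 = 907,048,800 bytes.
Total = 3,874,983,776 bytes = 3695.5 MiB.

3695.5 MiB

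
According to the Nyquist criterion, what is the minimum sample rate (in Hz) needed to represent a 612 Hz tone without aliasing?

Minimum sample rate = 2 × 612 Hz = 1,224 Hz.

1,224 Hz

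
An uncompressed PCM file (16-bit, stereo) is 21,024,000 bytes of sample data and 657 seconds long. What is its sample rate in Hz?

Bytes = sample_rate × seconds × bytes_per_sample × channels.
sample_rate = 21,024,000 / (657 × 2 × 2) = 21,024,000 / 2,628 = 8,000 Hz.

8,000 Hz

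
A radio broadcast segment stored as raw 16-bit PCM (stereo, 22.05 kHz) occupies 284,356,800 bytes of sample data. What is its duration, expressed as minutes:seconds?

Byte rate = 22,050 × 2 × 2 = 88,200 bytes/s.
Duration = 284,356,800 / 88,200 = 3,224 s.
3,224 s = 53:44.

53:44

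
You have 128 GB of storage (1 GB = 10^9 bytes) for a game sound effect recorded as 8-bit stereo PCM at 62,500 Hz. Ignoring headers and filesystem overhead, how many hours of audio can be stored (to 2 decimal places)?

Uncompressed byte rate = 62,500 × 1 × 2 = 125,000 bytes/s.
Capacity = 128 × 1,000,000,000 = 128,000,000,000 bytes.
128,000,000,000 / 125,000 ≈ 1024000 s → 284.44 hours.

284.44 hours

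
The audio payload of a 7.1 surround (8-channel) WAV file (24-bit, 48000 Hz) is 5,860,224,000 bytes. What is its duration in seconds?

Byte rate = 48,000 × 3 × 8 = 1,152,000 bytes/s.
Duration = 5,860,224,000 / 1,152,000 = 5,087 s.

5,087 seconds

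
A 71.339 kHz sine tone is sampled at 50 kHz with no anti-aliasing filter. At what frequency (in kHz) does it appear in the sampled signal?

21.339 kHz

Nyquist = 50,000/2 = 25,000 Hz; 71,339 Hz exceeds it.
Alias = |71,339 − 1×50,000| = |71,339 − 50,000| = 21,339 Hz = 21.339 kHz.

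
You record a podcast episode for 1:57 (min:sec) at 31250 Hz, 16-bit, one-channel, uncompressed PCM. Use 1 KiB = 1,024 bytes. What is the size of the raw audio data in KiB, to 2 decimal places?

7141.11 KiB

Duration = 1:57 (min:sec) = 117 s.
Bytes = 31,250 samples/s × 117 s × 2 bytes/sample × 1 ch = 7,312,500 bytes.
7,312,500 / 1,024 = 7141.11 KiB.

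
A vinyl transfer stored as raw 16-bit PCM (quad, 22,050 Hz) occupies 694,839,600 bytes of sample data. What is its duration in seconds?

Byte rate = 22,050 × 2 × 4 = 176,400 bytes/s.
Duration = 694,839,600 / 176,400 = 3,939 s.

3,939 seconds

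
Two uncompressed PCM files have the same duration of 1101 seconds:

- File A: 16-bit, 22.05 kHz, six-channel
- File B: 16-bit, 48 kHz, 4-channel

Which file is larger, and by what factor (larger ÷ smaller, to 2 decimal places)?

File A: 22,050 × 2 × 6 = 264,600 bytes/s.
File B: 48,000 × 2 × 4 = 384,000 bytes/s.
File B is larger; ratio = 422,784,000 / 291,324,600 = 1.45.

File B, by a factor of 1.45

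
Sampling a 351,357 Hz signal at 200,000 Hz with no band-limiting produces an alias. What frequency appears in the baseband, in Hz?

48,643 Hz

Nyquist = 200,000/2 = 100,000 Hz; 351,357 Hz exceeds it.
Alias = |351,357 − 2×200,000| = |351,357 − 400,000| = 48,643 Hz.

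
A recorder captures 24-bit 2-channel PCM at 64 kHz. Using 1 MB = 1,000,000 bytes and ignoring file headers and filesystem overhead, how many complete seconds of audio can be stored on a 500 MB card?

1,302 seconds

Uncompressed byte rate = 64,000 × 3 × 2 = 384,000 bytes/s.
Capacity = 500 × 1,000,000 = 500,000,000 bytes.
500,000,000 / 384,000 ≈ 1302.08 s → 1,302 seconds.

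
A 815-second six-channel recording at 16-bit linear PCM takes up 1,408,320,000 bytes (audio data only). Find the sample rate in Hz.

144,000 Hz

Bytes = sample_rate × seconds × bytes_per_sample × channels.
sample_rate = 1,408,320,000 / (815 × 2 × 6) = 1,408,320,000 / 9,780 = 144,000 Hz.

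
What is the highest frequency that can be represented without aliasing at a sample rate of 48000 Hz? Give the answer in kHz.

Nyquist frequency = sample rate / 2 = 48,000 / 2 = 24 kHz.

24 kHz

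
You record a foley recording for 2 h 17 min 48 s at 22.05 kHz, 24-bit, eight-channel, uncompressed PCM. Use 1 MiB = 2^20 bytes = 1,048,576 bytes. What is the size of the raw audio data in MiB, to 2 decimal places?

Duration = 2 h 17 min 48 s = 8,268 s.
Bytes = 22,050 samples/s × 8,268 s × 3 bytes/sample × 8 ch = 4,375,425,600 bytes.
4,375,425,600 / 1,048,576 = 4172.73 MiB.

4172.73 MiB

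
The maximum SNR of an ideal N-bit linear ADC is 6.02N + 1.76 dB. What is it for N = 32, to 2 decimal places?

6.02 × 32 + 1.76 = 194.40 dB.

194.40 dB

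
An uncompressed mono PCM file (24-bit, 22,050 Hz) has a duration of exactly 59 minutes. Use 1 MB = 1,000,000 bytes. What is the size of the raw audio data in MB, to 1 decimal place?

234.2 MB

Duration = exactly 59 minutes = 3,540 s.
Bytes = 22,050 samples/s × 3,540 s × 3 bytes/sample × 1 ch = 234,171,000 bytes.
234,171,000 / 1,000,000 = 234.2 MB.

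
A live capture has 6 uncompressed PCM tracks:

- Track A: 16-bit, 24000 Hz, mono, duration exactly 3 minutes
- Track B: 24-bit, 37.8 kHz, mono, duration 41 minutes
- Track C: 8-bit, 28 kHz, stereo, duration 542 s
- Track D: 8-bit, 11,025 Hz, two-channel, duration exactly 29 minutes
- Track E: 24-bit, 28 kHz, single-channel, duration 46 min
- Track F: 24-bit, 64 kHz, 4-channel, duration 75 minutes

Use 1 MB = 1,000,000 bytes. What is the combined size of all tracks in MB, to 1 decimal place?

Track A: exactly 3 minutes = 180 s; 24,000 × 180 × 2 × 1 = 8,640,000 bytes.
Track B: 41 minutes = 2,460 s; 37,800 × 2,460 × 3 × 1 = 278,964,000 bytes.
Track C: 28,000 × 542 × 1 × 2 = 30,352,000 bytes.
Track D: exactly 29 minutes = 1,740 s; 11,025 × 1,740 × 1 × 2 = 38,367,000 bytes.
Track E: 46 min = 2,760 s; 28,000 × 2,760 × 3 × 1 = 231,840,000 bytes.
Track F: 75 minutes = 4,500 s; 64,000 × 4,500 × 3 × 4 = 3,456,000,000 bytes.
Total = 4,044,163,000 bytes = 4044.2 MB.

4044.2 MB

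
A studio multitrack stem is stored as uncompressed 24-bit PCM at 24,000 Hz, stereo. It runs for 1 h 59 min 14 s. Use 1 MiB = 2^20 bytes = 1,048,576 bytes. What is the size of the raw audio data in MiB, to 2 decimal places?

Duration = 1 h 59 min 14 s = 7,154 s.
Bytes = 24,000 samples/s × 7,154 s × 3 bytes/sample × 2 ch = 1,030,176,000 bytes.
1,030,176,000 / 1,048,576 = 982.45 MiB.

982.45 MiB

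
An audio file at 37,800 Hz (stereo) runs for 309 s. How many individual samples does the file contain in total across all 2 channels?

37,800 × 309 s × 2 ch = 23,360,400 samples.

23,360,400 samples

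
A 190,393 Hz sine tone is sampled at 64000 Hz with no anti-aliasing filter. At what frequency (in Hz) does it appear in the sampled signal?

1,607 Hz

Nyquist = 64,000/2 = 32,000 Hz; 190,393 Hz exceeds it.
Alias = |190,393 − 3×64,000| = |190,393 − 192,000| = 1,607 Hz.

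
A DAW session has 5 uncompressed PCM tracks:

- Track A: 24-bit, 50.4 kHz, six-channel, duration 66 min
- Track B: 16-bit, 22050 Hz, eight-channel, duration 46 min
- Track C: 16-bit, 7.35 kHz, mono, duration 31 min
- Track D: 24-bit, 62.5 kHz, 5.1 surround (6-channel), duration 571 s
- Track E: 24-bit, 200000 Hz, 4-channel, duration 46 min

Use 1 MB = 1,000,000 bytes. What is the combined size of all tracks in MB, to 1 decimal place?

11860.0 MB

Track A: 66 min = 3,960 s; 50,400 × 3,960 × 3 × 6 = 3,592,512,000 bytes.
Track B: 46 min = 2,760 s; 22,050 × 2,760 × 2 × 8 = 973,728,000 bytes.
Track C: 31 min = 1,860 s; 7,350 × 1,860 × 2 × 1 = 27,342,000 bytes.
Track D: 62,500 × 571 × 3 × 6 = 642,375,000 bytes.
Track E: 46 min = 2,760 s; 200,000 × 2,760 × 3 × 4 = 6,624,000,000 bytes.
Total = 11,859,957,000 bytes = 11860.0 MB.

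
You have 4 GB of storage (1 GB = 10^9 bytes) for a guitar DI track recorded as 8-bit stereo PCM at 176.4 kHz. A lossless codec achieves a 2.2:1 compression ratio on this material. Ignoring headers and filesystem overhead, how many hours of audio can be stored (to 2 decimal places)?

6.93 hours

Uncompressed byte rate = 176,400 × 1 × 2 = 352,800 bytes/s.
After 2.2:1 compression, effective rate ≈ 160363.64 bytes/s.
Capacity = 4 × 1,000,000,000 = 4,000,000,000 bytes.
4,000,000,000 / effective rate ≈ 24943.31 s → 6.93 hours.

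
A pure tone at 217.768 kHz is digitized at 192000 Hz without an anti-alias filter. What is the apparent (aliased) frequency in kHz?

Nyquist = 192,000/2 = 96,000 Hz; 217,768 Hz exceeds it.
Alias = |217,768 − 1×192,000| = |217,768 − 192,000| = 25,768 Hz = 25.768 kHz.

25.768 kHz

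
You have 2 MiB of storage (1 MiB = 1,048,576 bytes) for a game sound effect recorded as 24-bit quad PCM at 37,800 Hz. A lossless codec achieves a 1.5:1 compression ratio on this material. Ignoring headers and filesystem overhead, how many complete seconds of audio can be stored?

Uncompressed byte rate = 37,800 × 3 × 4 = 453,600 bytes/s.
After 1.5:1 compression, effective rate ≈ 302400 bytes/s.
Capacity = 2 × 1,048,576 = 2,097,152 bytes.
2,097,152 / effective rate ≈ 6.94 s → 6 seconds.

6 seconds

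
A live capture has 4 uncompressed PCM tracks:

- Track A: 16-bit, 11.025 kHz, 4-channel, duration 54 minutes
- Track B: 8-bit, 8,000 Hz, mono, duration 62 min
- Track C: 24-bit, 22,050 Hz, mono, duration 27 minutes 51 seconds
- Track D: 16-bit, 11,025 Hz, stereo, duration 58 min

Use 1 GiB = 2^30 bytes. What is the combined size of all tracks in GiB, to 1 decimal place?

0.5 GiB

Track A: 54 minutes = 3,240 s; 11,025 × 3,240 × 2 × 4 = 285,768,000 bytes.
Track B: 62 min = 3,720 s; 8,000 × 3,720 × 1 × 1 = 29,760,000 bytes.
Track C: 27 minutes 51 seconds = 1,671 s; 22,050 × 1,671 × 3 × 1 = 110,536,650 bytes.
Track D: 58 min = 3,480 s; 11,025 × 3,480 × 2 × 2 = 153,468,000 bytes.
Total = 579,532,650 bytes = 0.5 GiB.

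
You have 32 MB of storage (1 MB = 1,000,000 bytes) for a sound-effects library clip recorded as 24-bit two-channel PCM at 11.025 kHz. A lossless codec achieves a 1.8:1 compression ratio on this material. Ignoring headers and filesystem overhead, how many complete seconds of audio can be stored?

Uncompressed byte rate = 11,025 × 3 × 2 = 66,150 bytes/s.
After 1.8:1 compression, effective rate ≈ 36750 bytes/s.
Capacity = 32 × 1,000,000 = 32,000,000 bytes.
32,000,000 / effective rate ≈ 870.75 s → 870 seconds.

870 seconds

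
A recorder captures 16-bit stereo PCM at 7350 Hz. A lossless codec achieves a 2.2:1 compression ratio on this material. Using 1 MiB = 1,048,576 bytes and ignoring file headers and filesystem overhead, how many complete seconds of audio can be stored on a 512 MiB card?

Uncompressed byte rate = 7,350 × 2 × 2 = 29,400 bytes/s.
After 2.2:1 compression, effective rate ≈ 13363.64 bytes/s.
Capacity = 512 × 1,048,576 = 536,870,912 bytes.
536,870,912 / effective rate ≈ 40174.01 s → 40,174 seconds.

40,174 seconds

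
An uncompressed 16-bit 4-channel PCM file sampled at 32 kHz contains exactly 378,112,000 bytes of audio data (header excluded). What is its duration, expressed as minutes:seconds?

24:37

Byte rate = 32,000 × 2 × 4 = 256,000 bytes/s.
Duration = 378,112,000 / 256,000 = 1,477 s.
1,477 s = 24:37.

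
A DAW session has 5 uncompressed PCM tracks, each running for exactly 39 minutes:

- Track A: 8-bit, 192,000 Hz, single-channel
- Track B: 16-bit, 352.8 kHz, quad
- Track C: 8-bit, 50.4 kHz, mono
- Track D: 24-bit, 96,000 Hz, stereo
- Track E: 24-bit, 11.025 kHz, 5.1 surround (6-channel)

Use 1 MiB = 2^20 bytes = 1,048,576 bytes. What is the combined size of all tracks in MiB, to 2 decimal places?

8567.66 MiB

exactly 39 minutes = 2,340 s.
Track A: 192,000 × 2,340 × 1 × 1 = 449,280,000 bytes.
Track B: 352,800 × 2,340 × 2 × 4 = 6,604,416,000 bytes.
Track C: 50,400 × 2,340 × 1 × 1 = 117,936,000 bytes.
Track D: 96,000 × 2,340 × 3 × 2 = 1,347,840,000 bytes.
Track E: 11,025 × 2,340 × 3 × 6 = 464,373,000 bytes.
Total = 8,983,845,000 bytes = 8567.66 MiB.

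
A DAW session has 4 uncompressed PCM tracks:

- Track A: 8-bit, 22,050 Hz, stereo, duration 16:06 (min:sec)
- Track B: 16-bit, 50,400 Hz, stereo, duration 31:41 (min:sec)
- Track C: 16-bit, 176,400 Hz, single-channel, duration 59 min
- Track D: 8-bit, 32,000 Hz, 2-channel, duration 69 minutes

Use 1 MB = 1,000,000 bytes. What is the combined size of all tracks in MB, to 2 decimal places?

1939.71 MB

Track A: 16:06 (min:sec) = 966 s; 22,050 × 966 × 1 × 2 = 42,600,600 bytes.
Track B: 31:41 (min:sec) = 1,901 s; 50,400 × 1,901 × 2 × 2 = 383,241,600 bytes.
Track C: 59 min = 3,540 s; 176,400 × 3,540 × 2 × 1 = 1,248,912,000 bytes.
Track D: 69 minutes = 4,140 s; 32,000 × 4,140 × 1 × 2 = 264,960,000 bytes.
Total = 1,939,714,200 bytes = 1939.71 MB.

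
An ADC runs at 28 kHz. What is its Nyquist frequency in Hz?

Nyquist frequency = sample rate / 2 = 28,000 / 2 = 14,000 Hz.

14,000 Hz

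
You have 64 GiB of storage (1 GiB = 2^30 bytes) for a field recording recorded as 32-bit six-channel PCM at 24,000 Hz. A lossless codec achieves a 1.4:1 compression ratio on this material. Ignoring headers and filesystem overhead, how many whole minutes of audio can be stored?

2,783 minutes

Uncompressed byte rate = 24,000 × 4 × 6 = 576,000 bytes/s.
After 1.4:1 compression, effective rate ≈ 411428.57 bytes/s.
Capacity = 64 × 1,073,741,824 = 68,719,476,736 bytes.
68,719,476,736 / effective rate ≈ 167026.51 s → 2,783 minutes.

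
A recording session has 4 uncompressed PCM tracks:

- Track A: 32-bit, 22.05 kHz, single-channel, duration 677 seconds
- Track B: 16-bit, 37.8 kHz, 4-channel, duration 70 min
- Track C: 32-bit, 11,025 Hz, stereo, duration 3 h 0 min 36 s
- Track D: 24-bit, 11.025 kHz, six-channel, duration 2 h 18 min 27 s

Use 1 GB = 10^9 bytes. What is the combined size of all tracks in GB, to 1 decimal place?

3.9 GB

Track A: 22,050 × 677 × 4 × 1 = 59,711,400 bytes.
Track B: 70 min = 4,200 s; 37,800 × 4,200 × 2 × 4 = 1,270,080,000 bytes.
Track C: 3 h 0 min 36 s = 10,836 s; 11,025 × 10,836 × 4 × 2 = 955,735,200 bytes.
Track D: 2 h 18 min 27 s = 8,307 s; 11,025 × 8,307 × 3 × 6 = 1,648,524,150 bytes.
Total = 3,934,050,750 bytes = 3.9 GB.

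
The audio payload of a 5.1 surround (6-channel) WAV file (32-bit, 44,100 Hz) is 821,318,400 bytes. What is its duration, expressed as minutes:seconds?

Byte rate = 44,100 × 4 × 6 = 1,058,400 bytes/s.
Duration = 821,318,400 / 1,058,400 = 776 s.
776 s = 12:56.

12:56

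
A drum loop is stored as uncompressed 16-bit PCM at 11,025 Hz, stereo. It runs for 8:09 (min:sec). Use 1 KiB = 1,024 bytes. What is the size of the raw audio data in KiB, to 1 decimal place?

Duration = 8:09 (min:sec) = 489 s.
Bytes = 11,025 samples/s × 489 s × 2 bytes/sample × 2 ch = 21,564,900 bytes.
21,564,900 / 1,024 = 21059.5 KiB.

21059.5 KiB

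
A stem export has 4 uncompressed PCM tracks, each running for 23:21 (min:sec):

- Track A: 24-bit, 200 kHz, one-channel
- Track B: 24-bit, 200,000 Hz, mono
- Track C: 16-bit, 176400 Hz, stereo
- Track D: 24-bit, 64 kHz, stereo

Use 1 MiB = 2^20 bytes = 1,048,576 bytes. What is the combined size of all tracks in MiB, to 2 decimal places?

23:21 (min:sec) = 1,401 s.
Track A: 200,000 × 1,401 × 3 × 1 = 840,600,000 bytes.
Track B: 200,000 × 1,401 × 3 × 1 = 840,600,000 bytes.
Track C: 176,400 × 1,401 × 2 × 2 = 988,545,600 bytes.
Track D: 64,000 × 1,401 × 3 × 2 = 537,984,000 bytes.
Total = 3,207,729,600 bytes = 3059.13 MiB.

3059.13 MiB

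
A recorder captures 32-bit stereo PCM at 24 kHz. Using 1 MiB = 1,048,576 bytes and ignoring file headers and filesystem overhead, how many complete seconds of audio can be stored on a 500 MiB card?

Uncompressed byte rate = 24,000 × 4 × 2 = 192,000 bytes/s.
Capacity = 500 × 1,048,576 = 524,288,000 bytes.
524,288,000 / 192,000 ≈ 2730.67 s → 2,730 seconds.

2,730 seconds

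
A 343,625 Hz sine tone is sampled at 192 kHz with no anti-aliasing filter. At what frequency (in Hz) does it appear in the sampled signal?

Nyquist = 192,000/2 = 96,000 Hz; 343,625 Hz exceeds it.
Alias = |343,625 − 2×192,000| = |343,625 − 384,000| = 40,375 Hz.

40,375 Hz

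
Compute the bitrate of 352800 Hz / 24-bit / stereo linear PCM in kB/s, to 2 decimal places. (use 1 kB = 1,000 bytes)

Bit rate = 352,800 × 24 × 2 = 16,934,400 bits/s.
16,934,400 / 8 = 2,116,800 B/s = 2116.80 kB/s.

2116.80 kB/s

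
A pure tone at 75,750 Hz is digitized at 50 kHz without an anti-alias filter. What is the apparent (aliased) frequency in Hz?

24,250 Hz

Nyquist = 50,000/2 = 25,000 Hz; 75,750 Hz exceeds it.
Alias = |75,750 − 2×50,000| = |75,750 − 100,000| = 24,250 Hz.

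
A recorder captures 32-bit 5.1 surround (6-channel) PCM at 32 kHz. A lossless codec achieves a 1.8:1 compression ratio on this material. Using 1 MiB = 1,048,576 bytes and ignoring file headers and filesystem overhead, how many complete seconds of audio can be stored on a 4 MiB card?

9 seconds

Uncompressed byte rate = 32,000 × 4 × 6 = 768,000 bytes/s.
After 1.8:1 compression, effective rate ≈ 426666.67 bytes/s.
Capacity = 4 × 1,048,576 = 4,194,304 bytes.
4,194,304 / effective rate ≈ 9.83 s → 9 seconds.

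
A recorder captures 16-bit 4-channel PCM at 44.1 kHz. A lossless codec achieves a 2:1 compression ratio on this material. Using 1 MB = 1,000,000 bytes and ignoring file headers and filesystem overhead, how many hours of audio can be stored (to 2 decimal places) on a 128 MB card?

0.20 hours

Uncompressed byte rate = 44,100 × 2 × 4 = 352,800 bytes/s.
After 2:1 compression, effective rate ≈ 176400 bytes/s.
Capacity = 128 × 1,000,000 = 128,000,000 bytes.
128,000,000 / effective rate ≈ 725.62 s → 0.20 hours.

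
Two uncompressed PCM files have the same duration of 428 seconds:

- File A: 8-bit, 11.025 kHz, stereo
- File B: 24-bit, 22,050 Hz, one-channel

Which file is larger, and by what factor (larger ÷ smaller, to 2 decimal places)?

File B, by a factor of 3.00

File A: 11,025 × 1 × 2 = 22,050 bytes/s.
File B: 22,050 × 3 × 1 = 66,150 bytes/s.
File B is larger; ratio = 28,312,200 / 9,437,400 = 3.00.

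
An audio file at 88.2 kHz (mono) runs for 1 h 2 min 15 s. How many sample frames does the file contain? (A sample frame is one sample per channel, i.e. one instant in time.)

1 h 2 min 15 s = 3,735 s.
88,200 samples/s × 3,735 s = 329,427,000 frames.

329,427,000 sample frames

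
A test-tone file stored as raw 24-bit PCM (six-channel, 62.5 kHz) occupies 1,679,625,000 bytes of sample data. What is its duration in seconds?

Byte rate = 62,500 × 3 × 6 = 1,125,000 bytes/s.
Duration = 1,679,625,000 / 1,125,000 = 1,493 s.

1,493 seconds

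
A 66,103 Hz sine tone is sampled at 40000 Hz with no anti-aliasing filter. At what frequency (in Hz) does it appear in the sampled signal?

Nyquist = 40,000/2 = 20,000 Hz; 66,103 Hz exceeds it.
Alias = |66,103 − 2×40,000| = |66,103 − 80,000| = 13,897 Hz.

13,897 Hz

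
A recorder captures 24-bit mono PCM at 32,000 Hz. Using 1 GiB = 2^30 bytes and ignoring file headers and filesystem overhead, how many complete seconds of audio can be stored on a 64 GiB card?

Uncompressed byte rate = 32,000 × 3 × 1 = 96,000 bytes/s.
Capacity = 64 × 1,073,741,824 = 68,719,476,736 bytes.
68,719,476,736 / 96,000 ≈ 715827.88 s → 715,827 seconds.

715,827 seconds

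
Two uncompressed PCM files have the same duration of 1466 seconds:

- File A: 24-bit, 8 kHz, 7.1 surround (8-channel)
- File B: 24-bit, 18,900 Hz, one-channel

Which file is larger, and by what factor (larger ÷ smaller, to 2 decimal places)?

File A, by a factor of 3.39

File A: 8,000 × 3 × 8 = 192,000 bytes/s.
File B: 18,900 × 3 × 1 = 56,700 bytes/s.
File A is larger; ratio = 281,472,000 / 83,122,200 = 3.39.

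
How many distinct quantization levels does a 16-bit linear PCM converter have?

65,536 levels

2^16 = 65,536.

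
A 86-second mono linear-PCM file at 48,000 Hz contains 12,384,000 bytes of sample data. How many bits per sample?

Bytes per sample = 12,384,000 / (48,000 × 86 × 1) = 12,384,000 / 4,128,000 = 3.
Bit depth = 3 × 8 = 24 bits.

24 bits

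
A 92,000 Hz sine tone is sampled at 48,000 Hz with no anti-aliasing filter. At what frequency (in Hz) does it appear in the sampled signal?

Nyquist = 48,000/2 = 24,000 Hz; 92,000 Hz exceeds it.
Alias = |92,000 − 2×48,000| = |92,000 − 96,000| = 4,000 Hz.

4,000 Hz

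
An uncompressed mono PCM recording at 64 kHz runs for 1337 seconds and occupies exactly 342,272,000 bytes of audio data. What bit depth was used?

Bytes per sample = 342,272,000 / (64,000 × 1,337 × 1) = 342,272,000 / 85,568,000 = 4.
Bit depth = 4 × 8 = 32 bits.

32 bits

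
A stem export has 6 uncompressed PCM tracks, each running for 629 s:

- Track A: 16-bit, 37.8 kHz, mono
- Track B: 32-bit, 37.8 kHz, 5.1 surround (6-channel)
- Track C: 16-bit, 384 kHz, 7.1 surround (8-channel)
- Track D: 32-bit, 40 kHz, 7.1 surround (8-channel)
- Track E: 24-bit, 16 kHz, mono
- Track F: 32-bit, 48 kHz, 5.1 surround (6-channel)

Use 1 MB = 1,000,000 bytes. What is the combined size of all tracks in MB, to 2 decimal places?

6042.68 MB

Track A: 37,800 × 629 × 2 × 1 = 47,552,400 bytes.
Track B: 37,800 × 629 × 4 × 6 = 570,628,800 bytes.
Track C: 384,000 × 629 × 2 × 8 = 3,864,576,000 bytes.
Track D: 40,000 × 629 × 4 × 8 = 805,120,000 bytes.
Track E: 16,000 × 629 × 3 × 1 = 30,192,000 bytes.
Track F: 48,000 × 629 × 4 × 6 = 724,608,000 bytes.
Total = 6,042,677,200 bytes = 6042.68 MB.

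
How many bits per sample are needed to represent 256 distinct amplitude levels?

8 bits

log2(256) = 8.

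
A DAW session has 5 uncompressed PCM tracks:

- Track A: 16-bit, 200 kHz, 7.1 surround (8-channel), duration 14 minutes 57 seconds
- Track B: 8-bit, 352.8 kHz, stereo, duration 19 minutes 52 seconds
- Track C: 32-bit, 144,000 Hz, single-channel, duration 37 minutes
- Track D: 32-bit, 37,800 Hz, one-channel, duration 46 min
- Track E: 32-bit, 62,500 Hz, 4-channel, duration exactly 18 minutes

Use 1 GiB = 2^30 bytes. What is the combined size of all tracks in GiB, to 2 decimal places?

Track A: 14 minutes 57 seconds = 897 s; 200,000 × 897 × 2 × 8 = 2,870,400,000 bytes.
Track B: 19 minutes 52 seconds = 1,192 s; 352,800 × 1,192 × 1 × 2 = 841,075,200 bytes.
Track C: 37 minutes = 2,220 s; 144,000 × 2,220 × 4 × 1 = 1,278,720,000 bytes.
Track D: 46 min = 2,760 s; 37,800 × 2,760 × 4 × 1 = 417,312,000 bytes.
Track E: exactly 18 minutes = 1,080 s; 62,500 × 1,080 × 4 × 4 = 1,080,000,000 bytes.
Total = 6,487,507,200 bytes = 6.04 GiB.

6.04 GiB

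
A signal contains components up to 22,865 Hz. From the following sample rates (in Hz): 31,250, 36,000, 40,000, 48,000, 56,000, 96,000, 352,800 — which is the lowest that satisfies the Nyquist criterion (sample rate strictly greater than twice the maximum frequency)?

48,000 Hz

Need sample rate > 2 × 22,865 = 45,730 Hz.
Lowest listed rate above 45,730 Hz is 48,000 Hz.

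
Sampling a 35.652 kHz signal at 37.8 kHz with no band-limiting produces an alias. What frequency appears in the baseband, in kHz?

Nyquist = 37,800/2 = 18,900 Hz; 35,652 Hz exceeds it.
Alias = |35,652 − 1×37,800| = |35,652 − 37,800| = 2,148 Hz = 2.148 kHz.

2.148 kHz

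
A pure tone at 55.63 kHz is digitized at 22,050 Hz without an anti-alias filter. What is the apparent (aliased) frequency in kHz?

10.52 kHz

Nyquist = 22,050/2 = 11,025 Hz; 55,630 Hz exceeds it.
Alias = |55,630 − 3×22,050| = |55,630 − 66,150| = 10,520 Hz = 10.52 kHz.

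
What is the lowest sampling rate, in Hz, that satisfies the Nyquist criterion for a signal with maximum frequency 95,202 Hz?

Minimum sample rate = 2 × 95,202 Hz = 190,404 Hz.

190,404 Hz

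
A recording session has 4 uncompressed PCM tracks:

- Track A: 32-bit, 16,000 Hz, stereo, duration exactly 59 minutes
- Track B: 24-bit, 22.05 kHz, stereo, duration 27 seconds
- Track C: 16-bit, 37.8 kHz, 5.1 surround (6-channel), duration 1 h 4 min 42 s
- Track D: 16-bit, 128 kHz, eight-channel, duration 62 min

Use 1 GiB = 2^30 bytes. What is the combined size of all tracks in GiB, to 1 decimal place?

9.2 GiB

Track A: exactly 59 minutes = 3,540 s; 16,000 × 3,540 × 4 × 2 = 453,120,000 bytes.
Track B: 22,050 × 27 × 3 × 2 = 3,572,100 bytes.
Track C: 1 h 4 min 42 s = 3,882 s; 37,800 × 3,882 × 2 × 6 = 1,760,875,200 bytes.
Track D: 62 min = 3,720 s; 128,000 × 3,720 × 2 × 8 = 7,618,560,000 bytes.
Total = 9,836,127,300 bytes = 9.2 GiB.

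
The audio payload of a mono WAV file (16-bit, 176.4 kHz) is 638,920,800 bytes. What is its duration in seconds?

1,811 seconds

Byte rate = 176,400 × 2 × 1 = 352,800 bytes/s.
Duration = 638,920,800 / 352,800 = 1,811 s.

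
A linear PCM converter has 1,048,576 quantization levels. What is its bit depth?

log2(1,048,576) = 20.

20 bits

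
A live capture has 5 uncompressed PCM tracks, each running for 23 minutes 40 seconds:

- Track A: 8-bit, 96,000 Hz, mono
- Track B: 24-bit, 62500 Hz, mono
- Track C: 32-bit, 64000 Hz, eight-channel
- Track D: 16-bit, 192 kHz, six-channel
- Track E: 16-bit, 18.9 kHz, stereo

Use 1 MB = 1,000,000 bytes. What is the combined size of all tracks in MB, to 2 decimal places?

6689.76 MB

23 minutes 40 seconds = 1,420 s.
Track A: 96,000 × 1,420 × 1 × 1 = 136,320,000 bytes.
Track B: 62,500 × 1,420 × 3 × 1 = 266,250,000 bytes.
Track C: 64,000 × 1,420 × 4 × 8 = 2,908,160,000 bytes.
Track D: 192,000 × 1,420 × 2 × 6 = 3,271,680,000 bytes.
Track E: 18,900 × 1,420 × 2 × 2 = 107,352,000 bytes.
Total = 6,689,762,000 bytes = 6689.76 MB.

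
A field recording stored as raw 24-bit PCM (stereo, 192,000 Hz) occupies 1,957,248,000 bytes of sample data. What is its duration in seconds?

1,699 seconds

Byte rate = 192,000 × 3 × 2 = 1,152,000 bytes/s.
Duration = 1,957,248,000 / 1,152,000 = 1,699 s.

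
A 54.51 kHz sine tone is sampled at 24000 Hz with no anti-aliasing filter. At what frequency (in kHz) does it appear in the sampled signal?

Nyquist = 24,000/2 = 12,000 Hz; 54,510 Hz exceeds it.
Alias = |54,510 − 2×24,000| = |54,510 − 48,000| = 6,510 Hz = 6.51 kHz.

6.51 kHz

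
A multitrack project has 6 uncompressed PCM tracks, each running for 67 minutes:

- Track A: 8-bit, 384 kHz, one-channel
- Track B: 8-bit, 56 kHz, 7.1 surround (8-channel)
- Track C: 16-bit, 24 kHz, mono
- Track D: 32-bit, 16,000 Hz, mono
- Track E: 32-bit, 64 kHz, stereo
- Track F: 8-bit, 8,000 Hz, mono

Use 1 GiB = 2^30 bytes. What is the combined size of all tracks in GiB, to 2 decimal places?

67 minutes = 4,020 s.
Track A: 384,000 × 4,020 × 1 × 1 = 1,543,680,000 bytes.
Track B: 56,000 × 4,020 × 1 × 8 = 1,800,960,000 bytes.
Track C: 24,000 × 4,020 × 2 × 1 = 192,960,000 bytes.
Track D: 16,000 × 4,020 × 4 × 1 = 257,280,000 bytes.
Track E: 64,000 × 4,020 × 4 × 2 = 2,058,240,000 bytes.
Track F: 8,000 × 4,020 × 1 × 1 = 32,160,000 bytes.
Total = 5,885,280,000 bytes = 5.48 GiB.

5.48 GiB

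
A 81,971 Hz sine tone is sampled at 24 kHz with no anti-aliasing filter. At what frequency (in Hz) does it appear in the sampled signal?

9,971 Hz

Nyquist = 24,000/2 = 12,000 Hz; 81,971 Hz exceeds it.
Alias = |81,971 − 3×24,000| = |81,971 − 72,000| = 9,971 Hz.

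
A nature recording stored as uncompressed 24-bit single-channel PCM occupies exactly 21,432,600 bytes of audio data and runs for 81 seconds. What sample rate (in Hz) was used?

88,200 Hz

Bytes = sample_rate × seconds × bytes_per_sample × channels.
sample_rate = 21,432,600 / (81 × 3 × 1) = 21,432,600 / 243 = 88,200 Hz.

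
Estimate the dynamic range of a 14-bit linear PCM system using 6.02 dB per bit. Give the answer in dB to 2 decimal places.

14 × 6.02 = 84.28 dB.

84.28 dB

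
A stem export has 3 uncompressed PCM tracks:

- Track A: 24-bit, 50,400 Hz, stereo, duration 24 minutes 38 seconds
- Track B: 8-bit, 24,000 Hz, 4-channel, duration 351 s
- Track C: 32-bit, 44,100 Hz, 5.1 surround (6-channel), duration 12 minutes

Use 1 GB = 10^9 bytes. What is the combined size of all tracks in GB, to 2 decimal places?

Track A: 24 minutes 38 seconds = 1,478 s; 50,400 × 1,478 × 3 × 2 = 446,947,200 bytes.
Track B: 24,000 × 351 × 1 × 4 = 33,696,000 bytes.
Track C: 12 minutes = 720 s; 44,100 × 720 × 4 × 6 = 762,048,000 bytes.
Total = 1,242,691,200 bytes = 1.24 GB.

1.24 GB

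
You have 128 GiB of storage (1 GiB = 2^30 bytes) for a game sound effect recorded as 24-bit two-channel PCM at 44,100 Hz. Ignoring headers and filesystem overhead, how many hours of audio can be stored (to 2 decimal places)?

Uncompressed byte rate = 44,100 × 3 × 2 = 264,600 bytes/s.
Capacity = 128 × 1,073,741,824 = 137,438,953,472 bytes.
137,438,953,472 / 264,600 ≈ 519421.59 s → 144.28 hours.

144.28 hours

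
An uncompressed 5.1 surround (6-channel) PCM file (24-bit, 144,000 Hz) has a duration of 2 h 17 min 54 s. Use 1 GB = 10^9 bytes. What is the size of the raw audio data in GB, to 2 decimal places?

Duration = 2 h 17 min 54 s = 8,274 s.
Bytes = 144,000 samples/s × 8,274 s × 3 bytes/sample × 6 ch = 21,446,208,000 bytes.
21,446,208,000 / 1,000,000,000 = 21.45 GB.

21.45 GB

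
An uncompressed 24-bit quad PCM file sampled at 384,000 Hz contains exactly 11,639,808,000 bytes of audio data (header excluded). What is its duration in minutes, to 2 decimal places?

Byte rate = 384,000 × 3 × 4 = 4,608,000 bytes/s.
Duration = 11,639,808,000 / 4,608,000 = 2,526 s.
2,526 s / 60 = 42.10 minutes.

42.10 minutes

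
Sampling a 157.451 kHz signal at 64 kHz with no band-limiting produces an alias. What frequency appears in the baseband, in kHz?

Nyquist = 64,000/2 = 32,000 Hz; 157,451 Hz exceeds it.
Alias = |157,451 − 2×64,000| = |157,451 − 128,000| = 29,451 Hz = 29.451 kHz.

29.451 kHz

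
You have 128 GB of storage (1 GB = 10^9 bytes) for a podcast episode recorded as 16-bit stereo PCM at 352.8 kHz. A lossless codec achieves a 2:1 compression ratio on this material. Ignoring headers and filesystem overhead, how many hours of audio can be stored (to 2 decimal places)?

50.39 hours

Uncompressed byte rate = 352,800 × 2 × 2 = 1,411,200 bytes/s.
After 2:1 compression, effective rate ≈ 705600 bytes/s.
Capacity = 128 × 1,000,000,000 = 128,000,000,000 bytes.
128,000,000,000 / effective rate ≈ 181405.9 s → 50.39 hours.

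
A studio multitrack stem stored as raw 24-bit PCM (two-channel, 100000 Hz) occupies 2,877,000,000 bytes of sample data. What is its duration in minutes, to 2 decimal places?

Byte rate = 100,000 × 3 × 2 = 600,000 bytes/s.
Duration = 2,877,000,000 / 600,000 = 4,795 s.
4,795 s / 60 = 79.92 minutes.

79.92 minutes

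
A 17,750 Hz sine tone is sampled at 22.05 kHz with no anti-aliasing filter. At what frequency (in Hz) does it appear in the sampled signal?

4,300 Hz

Nyquist = 22,050/2 = 11,025 Hz; 17,750 Hz exceeds it.
Alias = |17,750 − 1×22,050| = |17,750 − 22,050| = 4,300 Hz.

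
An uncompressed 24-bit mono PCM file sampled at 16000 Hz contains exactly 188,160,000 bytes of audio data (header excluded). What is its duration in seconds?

3,920 seconds

Byte rate = 16,000 × 3 × 1 = 48,000 bytes/s.
Duration = 188,160,000 / 48,000 = 3,920 s.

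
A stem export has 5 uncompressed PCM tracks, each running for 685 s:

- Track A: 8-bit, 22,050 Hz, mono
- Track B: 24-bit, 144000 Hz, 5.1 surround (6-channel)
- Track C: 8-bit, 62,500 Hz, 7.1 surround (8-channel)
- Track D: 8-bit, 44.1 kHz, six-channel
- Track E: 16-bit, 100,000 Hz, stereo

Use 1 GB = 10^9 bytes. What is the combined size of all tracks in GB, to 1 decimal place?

Track A: 22,050 × 685 × 1 × 1 = 15,104,250 bytes.
Track B: 144,000 × 685 × 3 × 6 = 1,775,520,000 bytes.
Track C: 62,500 × 685 × 1 × 8 = 342,500,000 bytes.
Track D: 44,100 × 685 × 1 × 6 = 181,251,000 bytes.
Track E: 100,000 × 685 × 2 × 2 = 274,000,000 bytes.
Total = 2,588,375,250 bytes = 2.6 GB.

2.6 GB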